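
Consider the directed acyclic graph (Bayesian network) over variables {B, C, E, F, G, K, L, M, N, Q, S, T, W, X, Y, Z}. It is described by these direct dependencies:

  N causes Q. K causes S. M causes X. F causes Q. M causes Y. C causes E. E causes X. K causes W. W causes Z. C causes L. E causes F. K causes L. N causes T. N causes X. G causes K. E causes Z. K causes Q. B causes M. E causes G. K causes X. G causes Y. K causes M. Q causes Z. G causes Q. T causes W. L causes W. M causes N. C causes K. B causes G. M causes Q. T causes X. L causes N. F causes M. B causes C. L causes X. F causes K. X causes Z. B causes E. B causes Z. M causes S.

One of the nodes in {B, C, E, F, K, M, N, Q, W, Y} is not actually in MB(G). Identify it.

W

The Markov blanket of a node is its parents, its children, and the other parents of its children.
G's parents: B, E.
Children of G: K, Q, Y.
Other parents of G's children:
  K's other parents are C, F.
  Q also has parents F, K, M, N.
  Y's other parent is M.
MB(G) = {B, C, E, F, K, M, N, Q, Y}.
W is neither a parent, child, nor co-parent of G, so it does not belong.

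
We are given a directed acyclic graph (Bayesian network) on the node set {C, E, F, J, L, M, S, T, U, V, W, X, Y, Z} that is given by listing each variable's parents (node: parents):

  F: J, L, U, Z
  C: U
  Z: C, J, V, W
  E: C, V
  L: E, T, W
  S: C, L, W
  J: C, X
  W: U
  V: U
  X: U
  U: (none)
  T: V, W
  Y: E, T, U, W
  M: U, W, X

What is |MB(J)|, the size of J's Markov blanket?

8

Recall MB(v) = parents ∪ children ∪ spouses, where spouses are the other parents of v's children.
J's parents: C, X.
Ch(J) = {F, Z}.
Co-parents of J (other parents of its children):
  Z's other parents are C, V, W.
  F also has parents L, U, Z.
MB(J) = {C, F, L, U, V, W, X, Z}, which has 8 nodes.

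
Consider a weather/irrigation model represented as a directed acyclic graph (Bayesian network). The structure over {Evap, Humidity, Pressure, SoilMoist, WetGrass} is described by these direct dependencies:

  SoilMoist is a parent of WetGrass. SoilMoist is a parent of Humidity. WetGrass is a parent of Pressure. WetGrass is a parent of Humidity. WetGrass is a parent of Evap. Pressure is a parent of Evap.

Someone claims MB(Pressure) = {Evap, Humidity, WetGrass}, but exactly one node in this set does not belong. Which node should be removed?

Humidity

Recall MB(v) = parents ∪ children ∪ spouses, where spouses are the other parents of v's children.
Pressure has parent WetGrass.
Pressure's children: Evap.
Other parents of Pressure's children:
  Evap also has parent WetGrass.
MB(Pressure) = {Evap, WetGrass}.
Humidity is neither a parent, child, nor co-parent of Pressure, so it does not belong.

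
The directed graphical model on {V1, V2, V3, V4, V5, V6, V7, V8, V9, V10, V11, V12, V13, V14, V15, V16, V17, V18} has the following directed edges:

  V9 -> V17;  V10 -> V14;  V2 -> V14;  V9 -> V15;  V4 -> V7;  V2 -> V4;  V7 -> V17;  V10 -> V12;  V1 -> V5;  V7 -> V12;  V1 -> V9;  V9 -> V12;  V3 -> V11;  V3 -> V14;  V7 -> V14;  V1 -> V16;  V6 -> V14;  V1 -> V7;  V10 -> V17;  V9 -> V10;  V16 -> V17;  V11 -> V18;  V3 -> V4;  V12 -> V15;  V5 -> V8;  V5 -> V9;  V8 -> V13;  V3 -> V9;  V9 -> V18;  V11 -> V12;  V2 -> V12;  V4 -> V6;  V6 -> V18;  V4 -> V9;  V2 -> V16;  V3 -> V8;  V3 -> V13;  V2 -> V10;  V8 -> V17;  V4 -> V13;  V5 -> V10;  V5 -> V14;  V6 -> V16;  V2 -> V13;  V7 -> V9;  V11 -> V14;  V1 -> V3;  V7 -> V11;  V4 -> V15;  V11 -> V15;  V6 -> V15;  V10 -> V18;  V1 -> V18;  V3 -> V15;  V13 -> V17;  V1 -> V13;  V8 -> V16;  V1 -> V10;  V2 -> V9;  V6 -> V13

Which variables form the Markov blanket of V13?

{V1, V2, V3, V4, V6, V7, V8, V9, V10, V16, V17}

The Markov blanket of a node is its parents, its children, and the other parents of its children.
V13 has parents V1, V2, V3, V4, V6, V8.
Children of V13: V17.
For each child, the remaining parents (spouses of V13):
  V17 also has parents V7, V8, V9, V10, V16.
So the Markov blanket of V13 is {V1, V2, V3, V4, V6, V7, V8, V9, V10, V16, V17}.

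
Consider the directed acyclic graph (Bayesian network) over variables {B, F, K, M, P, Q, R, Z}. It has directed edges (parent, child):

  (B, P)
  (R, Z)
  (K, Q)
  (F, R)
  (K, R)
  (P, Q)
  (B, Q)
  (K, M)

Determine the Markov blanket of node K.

{B, F, M, P, Q, R}

By definition, MB(K) is built from K's parents, K's children, and the co-parents of K.
Parents of K: none.
Ch(K) = {M, Q, R}.
Parents of each child, excluding K:
  M has no other parent.
  Q also has parents B, P.
  R also has parent F.
So the Markov blanket of K is {B, F, M, P, Q, R}.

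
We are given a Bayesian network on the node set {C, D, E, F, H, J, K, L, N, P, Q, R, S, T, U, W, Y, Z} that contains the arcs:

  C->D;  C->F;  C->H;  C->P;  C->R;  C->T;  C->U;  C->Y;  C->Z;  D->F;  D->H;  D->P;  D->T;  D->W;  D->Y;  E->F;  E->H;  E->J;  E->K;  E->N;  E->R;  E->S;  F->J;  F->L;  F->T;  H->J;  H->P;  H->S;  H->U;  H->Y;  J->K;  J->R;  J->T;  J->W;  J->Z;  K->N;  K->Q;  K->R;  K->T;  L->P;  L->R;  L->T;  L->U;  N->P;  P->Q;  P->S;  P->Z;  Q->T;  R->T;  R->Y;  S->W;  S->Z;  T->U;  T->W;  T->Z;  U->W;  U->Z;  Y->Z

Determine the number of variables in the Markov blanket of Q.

By definition, MB(Q) is built from Q's parents, Q's children, and the co-parents of Q.
Children of Q: T.
Q has parents K, P.
Co-parents of Q (other parents of its children):
  parents(T) \ {Q} = {C, D, F, J, K, L, R}.
MB(Q) = {C, D, F, J, K, L, P, R, T}, which has 9 nodes.

9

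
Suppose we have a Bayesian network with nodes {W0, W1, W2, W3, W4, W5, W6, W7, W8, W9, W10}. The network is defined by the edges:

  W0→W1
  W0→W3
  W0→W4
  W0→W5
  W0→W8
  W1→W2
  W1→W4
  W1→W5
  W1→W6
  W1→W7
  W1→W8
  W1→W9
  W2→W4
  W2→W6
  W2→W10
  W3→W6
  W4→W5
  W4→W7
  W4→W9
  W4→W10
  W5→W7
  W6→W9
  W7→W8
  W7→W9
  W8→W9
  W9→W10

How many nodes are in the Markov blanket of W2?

W2's parents: W1.
Ch(W2) = {W4, W6, W10}.
Parents of each child, excluding W2:
  parents(W4) \ {W2} = {W0, W1}.
  parents(W6) \ {W2} = {W1, W3}.
  W10 also has parents W4, W9.
MB(W2) = {W0, W1, W3, W4, W6, W9, W10}, which has 7 nodes.

7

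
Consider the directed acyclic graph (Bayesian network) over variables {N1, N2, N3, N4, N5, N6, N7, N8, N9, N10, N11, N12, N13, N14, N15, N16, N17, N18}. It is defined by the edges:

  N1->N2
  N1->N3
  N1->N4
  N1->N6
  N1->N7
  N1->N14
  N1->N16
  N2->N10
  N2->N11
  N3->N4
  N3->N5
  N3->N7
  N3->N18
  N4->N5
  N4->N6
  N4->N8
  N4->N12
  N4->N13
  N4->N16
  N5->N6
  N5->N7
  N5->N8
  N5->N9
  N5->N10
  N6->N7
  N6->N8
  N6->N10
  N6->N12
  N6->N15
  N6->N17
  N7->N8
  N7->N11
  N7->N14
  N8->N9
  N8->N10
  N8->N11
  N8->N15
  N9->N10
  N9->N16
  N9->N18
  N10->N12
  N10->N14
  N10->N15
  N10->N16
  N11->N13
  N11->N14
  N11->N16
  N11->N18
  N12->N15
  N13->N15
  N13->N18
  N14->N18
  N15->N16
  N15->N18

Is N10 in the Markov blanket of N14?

N10 is a parent of N14.
So N10 ∈ MB(N14).

Yes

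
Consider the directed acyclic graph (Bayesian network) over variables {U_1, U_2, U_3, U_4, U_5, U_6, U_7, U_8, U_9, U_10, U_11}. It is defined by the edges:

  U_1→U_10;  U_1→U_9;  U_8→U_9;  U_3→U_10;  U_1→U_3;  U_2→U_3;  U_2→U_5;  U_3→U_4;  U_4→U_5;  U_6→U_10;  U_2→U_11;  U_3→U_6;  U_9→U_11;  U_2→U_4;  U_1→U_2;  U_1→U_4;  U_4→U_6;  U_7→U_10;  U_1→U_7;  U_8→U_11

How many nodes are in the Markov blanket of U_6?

5

Recall MB(v) = parents ∪ children ∪ spouses, where spouses are the other parents of v's children.
U_6's parents: U_3, U_4.
Children of U_6: U_10.
For each child, the remaining parents (spouses of U_6):
  U_10's other parents are U_1, U_3, U_7.
MB(U_6) = {U_1, U_3, U_4, U_7, U_10}, which has 5 nodes.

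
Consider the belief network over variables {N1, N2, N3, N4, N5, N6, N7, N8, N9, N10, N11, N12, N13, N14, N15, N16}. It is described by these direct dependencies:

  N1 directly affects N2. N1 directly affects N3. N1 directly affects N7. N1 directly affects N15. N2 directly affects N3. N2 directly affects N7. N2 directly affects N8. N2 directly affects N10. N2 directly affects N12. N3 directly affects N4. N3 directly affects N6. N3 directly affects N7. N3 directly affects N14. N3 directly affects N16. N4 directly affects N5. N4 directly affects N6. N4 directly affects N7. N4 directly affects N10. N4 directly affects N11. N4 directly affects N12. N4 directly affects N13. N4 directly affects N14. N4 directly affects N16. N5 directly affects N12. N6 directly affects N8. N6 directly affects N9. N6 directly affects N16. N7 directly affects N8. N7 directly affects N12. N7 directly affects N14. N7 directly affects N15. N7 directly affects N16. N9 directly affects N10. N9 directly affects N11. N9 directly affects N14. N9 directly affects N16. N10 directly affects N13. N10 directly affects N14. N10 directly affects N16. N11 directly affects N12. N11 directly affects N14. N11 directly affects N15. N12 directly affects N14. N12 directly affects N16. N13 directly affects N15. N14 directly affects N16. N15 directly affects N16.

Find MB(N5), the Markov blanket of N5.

Recall MB(v) = parents ∪ children ∪ spouses, where spouses are the other parents of v's children.
N5's children: N12.
Pa(N5) = {N4}.
For each child, the remaining parents (spouses of N5):
  N12: N2, N4, N7, N11
So the Markov blanket of N5 is {N2, N4, N7, N11, N12}.

{N2, N4, N7, N11, N12}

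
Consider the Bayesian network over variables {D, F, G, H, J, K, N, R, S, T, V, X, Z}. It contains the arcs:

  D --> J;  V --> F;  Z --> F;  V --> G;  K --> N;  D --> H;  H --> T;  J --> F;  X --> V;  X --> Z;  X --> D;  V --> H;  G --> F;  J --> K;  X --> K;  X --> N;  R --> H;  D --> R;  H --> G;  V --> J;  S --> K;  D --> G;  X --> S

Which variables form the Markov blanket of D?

{G, H, J, R, V, X}

A node's Markov blanket = Pa ∪ Ch ∪ (parents of Ch other than the node itself).
Parents of D: X.
Ch(D) = {G, H, J, R}.
Other parents of D's children:
  R: no additional parents.
  H's other parents are R, V.
  J's other parent is V.
  G's other parents are H, V.
Union: {X} ∪ {G, H, J, R} ∪ {H, R, V} = {G, H, J, R, V, X}.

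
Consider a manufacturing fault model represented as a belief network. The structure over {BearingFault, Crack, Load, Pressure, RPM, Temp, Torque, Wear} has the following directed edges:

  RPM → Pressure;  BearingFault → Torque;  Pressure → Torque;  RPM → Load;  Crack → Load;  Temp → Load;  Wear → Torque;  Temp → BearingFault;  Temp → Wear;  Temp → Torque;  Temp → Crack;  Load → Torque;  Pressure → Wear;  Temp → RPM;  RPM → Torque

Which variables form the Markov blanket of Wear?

{BearingFault, Load, Pressure, RPM, Temp, Torque}

Wear's parents: Pressure, Temp.
Ch(Wear) = {Torque}.
Co-parents of Wear (other parents of its children):
  Torque also has parents BearingFault, Load, Pressure, RPM, Temp.
MB(Wear) = {BearingFault, Load, Pressure, RPM, Temp, Torque}.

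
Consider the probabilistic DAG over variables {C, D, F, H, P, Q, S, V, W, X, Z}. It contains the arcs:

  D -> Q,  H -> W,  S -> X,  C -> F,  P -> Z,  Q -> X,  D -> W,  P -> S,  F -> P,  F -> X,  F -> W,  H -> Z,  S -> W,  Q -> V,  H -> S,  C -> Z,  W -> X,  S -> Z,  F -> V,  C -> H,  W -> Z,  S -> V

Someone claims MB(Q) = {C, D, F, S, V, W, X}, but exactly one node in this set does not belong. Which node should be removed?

By definition, MB(Q) is built from Q's parents, Q's children, and the co-parents of Q.
Children of Q: V, X.
Pa(Q) = {D}.
Co-parents of Q (other parents of its children):
  V's other parents are F, S.
  X's other parents are F, S, W.
MB(Q) = {D, F, S, V, W, X}.
C is neither a parent, child, nor co-parent of Q, so it does not belong.

C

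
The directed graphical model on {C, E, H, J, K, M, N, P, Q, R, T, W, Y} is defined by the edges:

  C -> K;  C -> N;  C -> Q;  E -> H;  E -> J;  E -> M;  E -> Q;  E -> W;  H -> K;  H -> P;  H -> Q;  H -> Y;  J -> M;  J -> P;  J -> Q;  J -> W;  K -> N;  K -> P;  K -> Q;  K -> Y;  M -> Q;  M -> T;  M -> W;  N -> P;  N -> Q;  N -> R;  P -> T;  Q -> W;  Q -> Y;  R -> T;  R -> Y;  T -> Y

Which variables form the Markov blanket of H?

By definition, MB(H) is built from H's parents, H's children, and the co-parents of H.
H has children K, P, Q, Y.
Parents of H: E.
Co-parents of H (other parents of its children):
  K also has parent C.
  parents(P) \ {H} = {J, K, N}.
  Q also has parents C, E, J, K, M, N.
  parents(Y) \ {H} = {K, Q, R, T}.
Taking the union gives {C, E, J, K, M, N, P, Q, R, T, Y}.

{C, E, J, K, M, N, P, Q, R, T, Y}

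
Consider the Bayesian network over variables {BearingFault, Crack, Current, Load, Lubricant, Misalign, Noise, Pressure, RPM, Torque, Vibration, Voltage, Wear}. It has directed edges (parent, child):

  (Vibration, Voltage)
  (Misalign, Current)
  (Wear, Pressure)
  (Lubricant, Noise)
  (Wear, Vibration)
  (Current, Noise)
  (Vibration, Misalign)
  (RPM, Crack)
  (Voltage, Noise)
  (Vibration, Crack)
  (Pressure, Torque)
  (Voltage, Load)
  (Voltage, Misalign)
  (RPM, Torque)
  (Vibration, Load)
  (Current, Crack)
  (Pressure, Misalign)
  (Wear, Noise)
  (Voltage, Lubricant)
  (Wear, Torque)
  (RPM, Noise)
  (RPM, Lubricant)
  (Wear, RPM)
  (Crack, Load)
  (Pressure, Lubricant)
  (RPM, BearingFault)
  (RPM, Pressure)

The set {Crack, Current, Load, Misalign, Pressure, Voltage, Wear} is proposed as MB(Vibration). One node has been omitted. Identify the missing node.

Vibration's children: Crack, Load, Misalign, Voltage.
Parents of Vibration: Wear.
Co-parents of Vibration (other parents of its children):
  Voltage: no additional parents.
  parents(Misalign) \ {Vibration} = {Pressure, Voltage}.
  parents(Crack) \ {Vibration} = {Current, RPM}.
  Load's other parents are Crack, Voltage.
MB(Vibration) = {Crack, Current, Load, Misalign, Pressure, RPM, Voltage, Wear}.
Comparing with the claimed set, RPM is missing.

RPM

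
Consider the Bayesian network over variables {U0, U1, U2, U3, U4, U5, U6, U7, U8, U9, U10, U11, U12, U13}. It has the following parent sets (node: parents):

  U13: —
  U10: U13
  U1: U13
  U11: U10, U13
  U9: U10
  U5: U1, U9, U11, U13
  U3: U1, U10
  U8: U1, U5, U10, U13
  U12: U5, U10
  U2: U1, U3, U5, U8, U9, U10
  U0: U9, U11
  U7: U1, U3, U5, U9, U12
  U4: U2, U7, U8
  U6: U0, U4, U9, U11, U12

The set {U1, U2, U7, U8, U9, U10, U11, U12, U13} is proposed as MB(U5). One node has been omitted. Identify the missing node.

U3

By definition, MB(U5) is built from U5's parents, U5's children, and the co-parents of U5.
Parents of U5: U1, U9, U11, U13.
Children of U5: U2, U7, U8, U12.
Other parents of U5's children:
  U8: U1, U10, U13
  U12: U10
  U2: U1, U3, U8, U9, U10
  U7: U1, U3, U9, U12
MB(U5) = {U1, U2, U3, U7, U8, U9, U10, U11, U12, U13}.
Comparing with the claimed set, U3 is missing.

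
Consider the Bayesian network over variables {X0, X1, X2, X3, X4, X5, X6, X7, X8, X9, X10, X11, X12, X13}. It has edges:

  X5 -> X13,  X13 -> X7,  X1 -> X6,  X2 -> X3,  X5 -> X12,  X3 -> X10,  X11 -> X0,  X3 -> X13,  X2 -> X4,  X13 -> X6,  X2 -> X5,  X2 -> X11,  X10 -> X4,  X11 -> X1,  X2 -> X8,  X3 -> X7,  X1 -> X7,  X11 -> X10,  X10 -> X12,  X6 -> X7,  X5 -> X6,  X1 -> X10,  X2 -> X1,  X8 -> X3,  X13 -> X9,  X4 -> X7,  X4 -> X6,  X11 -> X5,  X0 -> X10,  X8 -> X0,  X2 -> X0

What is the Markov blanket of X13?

A node's Markov blanket = Pa ∪ Ch ∪ (parents of Ch other than the node itself).
X13 has children X6, X7, X9.
X13 has parents X3, X5.
Co-parents of X13 (other parents of its children):
  X6: X1, X4, X5
  X9: —
  X7: X1, X3, X4, X6
Taking the union gives {X1, X3, X4, X5, X6, X7, X9}.

{X1, X3, X4, X5, X6, X7, X9}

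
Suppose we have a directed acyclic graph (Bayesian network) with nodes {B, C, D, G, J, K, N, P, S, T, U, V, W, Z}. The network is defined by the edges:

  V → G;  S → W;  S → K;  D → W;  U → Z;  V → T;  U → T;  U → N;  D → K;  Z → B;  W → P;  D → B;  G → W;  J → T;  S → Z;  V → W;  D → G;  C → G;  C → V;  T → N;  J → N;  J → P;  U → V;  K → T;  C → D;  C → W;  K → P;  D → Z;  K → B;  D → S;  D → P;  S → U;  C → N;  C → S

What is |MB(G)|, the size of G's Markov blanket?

The Markov blanket of a node is its parents, its children, and the other parents of its children.
G has parents C, D, V.
G's children: W.
Parents of each child, excluding G:
  parents(W) \ {G} = {C, D, S, V}.
MB(G) = {C, D, S, V, W}, which has 5 nodes.

5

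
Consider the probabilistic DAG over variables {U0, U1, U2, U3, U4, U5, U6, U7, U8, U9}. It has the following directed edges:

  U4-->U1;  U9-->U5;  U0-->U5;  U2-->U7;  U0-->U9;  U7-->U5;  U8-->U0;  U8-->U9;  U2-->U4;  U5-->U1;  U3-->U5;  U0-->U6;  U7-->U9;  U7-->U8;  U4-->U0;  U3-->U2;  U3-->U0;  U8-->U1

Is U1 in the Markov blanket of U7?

A node's Markov blanket = Pa ∪ Ch ∪ (parents of Ch other than the node itself).
Parents of U7: U2.
Children of U7: U5, U8, U9.
For each child, the remaining parents (spouses of U7):
  U8: —
  U9: U0, U8
  U5: U0, U3, U9
MB(U7) = {U0, U2, U3, U5, U8, U9}; U1 is not in this set.

No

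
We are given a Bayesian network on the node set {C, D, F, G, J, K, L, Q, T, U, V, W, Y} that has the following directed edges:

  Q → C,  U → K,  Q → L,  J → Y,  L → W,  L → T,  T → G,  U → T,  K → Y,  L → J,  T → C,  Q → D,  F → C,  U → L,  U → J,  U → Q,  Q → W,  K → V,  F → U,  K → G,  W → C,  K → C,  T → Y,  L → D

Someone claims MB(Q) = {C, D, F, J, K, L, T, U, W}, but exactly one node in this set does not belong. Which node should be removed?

J

The Markov blanket of a node is its parents, its children, and the other parents of its children.
Q has children C, D, L, W.
Q has parent U.
Other parents of Q's children:
  L also has parent U.
  W's other parent is L.
  D also has parent L.
  C also has parents F, K, T, W.
MB(Q) = {C, D, F, K, L, T, U, W}.
J is neither a parent, child, nor co-parent of Q, so it does not belong.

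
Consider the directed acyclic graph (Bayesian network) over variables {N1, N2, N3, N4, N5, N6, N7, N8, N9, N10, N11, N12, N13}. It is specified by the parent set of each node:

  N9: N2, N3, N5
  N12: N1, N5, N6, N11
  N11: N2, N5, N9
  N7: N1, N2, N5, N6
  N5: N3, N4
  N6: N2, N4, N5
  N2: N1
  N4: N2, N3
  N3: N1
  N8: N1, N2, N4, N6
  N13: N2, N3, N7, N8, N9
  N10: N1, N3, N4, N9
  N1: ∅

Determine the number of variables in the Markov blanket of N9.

10

N9's parents: N2, N3, N5.
N9's children: N10, N11, N13.
Parents of each child, excluding N9:
  N10: N1, N3, N4
  N11: N2, N5
  N13: N2, N3, N7, N8
MB(N9) = {N1, N2, N3, N4, N5, N7, N8, N10, N11, N13}, which has 10 nodes.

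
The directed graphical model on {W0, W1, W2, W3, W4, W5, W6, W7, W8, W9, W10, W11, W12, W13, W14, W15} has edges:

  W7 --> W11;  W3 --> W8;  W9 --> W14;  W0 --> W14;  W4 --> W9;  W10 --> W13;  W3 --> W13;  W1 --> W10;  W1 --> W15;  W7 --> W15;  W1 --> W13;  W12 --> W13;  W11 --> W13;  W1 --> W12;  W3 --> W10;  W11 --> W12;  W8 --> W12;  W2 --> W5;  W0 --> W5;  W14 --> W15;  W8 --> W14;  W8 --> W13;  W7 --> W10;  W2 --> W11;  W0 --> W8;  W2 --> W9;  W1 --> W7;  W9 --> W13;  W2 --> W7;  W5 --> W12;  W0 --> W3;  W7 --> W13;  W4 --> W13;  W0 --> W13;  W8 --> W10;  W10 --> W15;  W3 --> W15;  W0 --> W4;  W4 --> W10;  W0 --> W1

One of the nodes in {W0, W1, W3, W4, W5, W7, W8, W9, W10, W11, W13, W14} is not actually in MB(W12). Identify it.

By definition, MB(W12) is built from W12's parents, W12's children, and the co-parents of W12.
W12's children: W13.
Parents of W12: W1, W5, W8, W11.
Other parents of W12's children:
  W13 also has parents W0, W1, W3, W4, W7, W8, W9, W10, W11.
MB(W12) = {W0, W1, W3, W4, W5, W7, W8, W9, W10, W11, W13}.
W14 is neither a parent, child, nor co-parent of W12, so it does not belong.

W14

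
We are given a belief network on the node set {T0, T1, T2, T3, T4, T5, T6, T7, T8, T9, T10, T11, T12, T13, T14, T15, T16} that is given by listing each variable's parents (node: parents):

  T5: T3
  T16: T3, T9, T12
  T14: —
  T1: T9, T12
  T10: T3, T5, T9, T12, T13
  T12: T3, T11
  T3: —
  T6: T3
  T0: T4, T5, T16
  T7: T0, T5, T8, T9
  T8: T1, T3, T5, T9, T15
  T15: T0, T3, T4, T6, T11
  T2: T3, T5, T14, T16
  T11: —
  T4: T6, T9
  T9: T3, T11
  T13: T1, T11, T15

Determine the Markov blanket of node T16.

{T0, T2, T3, T4, T5, T9, T12, T14}

The Markov blanket of a node is its parents, its children, and the other parents of its children.
T16's parents: T3, T9, T12.
T16 has children T0, T2.
Co-parents of T16 (other parents of its children):
  T2: T3, T5, T14
  T0: T4, T5
Taking the union gives {T0, T2, T3, T4, T5, T9, T12, T14}.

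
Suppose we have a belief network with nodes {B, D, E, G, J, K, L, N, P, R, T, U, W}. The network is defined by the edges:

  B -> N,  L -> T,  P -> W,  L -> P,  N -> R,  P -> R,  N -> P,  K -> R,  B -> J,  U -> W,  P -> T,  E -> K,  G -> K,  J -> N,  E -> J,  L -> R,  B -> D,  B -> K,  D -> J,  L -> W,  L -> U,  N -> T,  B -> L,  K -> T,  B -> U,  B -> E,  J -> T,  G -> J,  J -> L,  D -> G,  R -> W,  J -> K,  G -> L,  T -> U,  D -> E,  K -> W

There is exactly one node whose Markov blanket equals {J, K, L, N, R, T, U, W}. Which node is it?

P

The target node must have every member of {J, K, L, N, R, T, U, W} as a parent, child, or co-parent, and no others.
Parents of P: L, N; children: R, T, W; co-parents: J, K, L, N, R, U.
These exactly cover the given set, so the node is P.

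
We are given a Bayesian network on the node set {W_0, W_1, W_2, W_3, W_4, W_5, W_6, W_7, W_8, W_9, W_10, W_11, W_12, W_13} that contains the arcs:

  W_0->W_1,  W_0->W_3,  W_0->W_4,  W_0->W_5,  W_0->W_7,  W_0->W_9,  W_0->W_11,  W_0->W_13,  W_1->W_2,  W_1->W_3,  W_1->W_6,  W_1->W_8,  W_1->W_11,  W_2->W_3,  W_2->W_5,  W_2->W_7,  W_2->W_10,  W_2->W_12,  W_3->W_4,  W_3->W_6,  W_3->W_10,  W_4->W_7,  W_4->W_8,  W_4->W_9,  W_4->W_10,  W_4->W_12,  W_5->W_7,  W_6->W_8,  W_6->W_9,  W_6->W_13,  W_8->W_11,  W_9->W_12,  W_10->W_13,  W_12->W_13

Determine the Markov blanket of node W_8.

{W_0, W_1, W_4, W_6, W_11}

W_8's children: W_11.
W_8 has parents W_1, W_4, W_6.
Other parents of W_8's children:
  parents(W_11) \ {W_8} = {W_0, W_1}.
Taking the union gives {W_0, W_1, W_4, W_6, W_11}.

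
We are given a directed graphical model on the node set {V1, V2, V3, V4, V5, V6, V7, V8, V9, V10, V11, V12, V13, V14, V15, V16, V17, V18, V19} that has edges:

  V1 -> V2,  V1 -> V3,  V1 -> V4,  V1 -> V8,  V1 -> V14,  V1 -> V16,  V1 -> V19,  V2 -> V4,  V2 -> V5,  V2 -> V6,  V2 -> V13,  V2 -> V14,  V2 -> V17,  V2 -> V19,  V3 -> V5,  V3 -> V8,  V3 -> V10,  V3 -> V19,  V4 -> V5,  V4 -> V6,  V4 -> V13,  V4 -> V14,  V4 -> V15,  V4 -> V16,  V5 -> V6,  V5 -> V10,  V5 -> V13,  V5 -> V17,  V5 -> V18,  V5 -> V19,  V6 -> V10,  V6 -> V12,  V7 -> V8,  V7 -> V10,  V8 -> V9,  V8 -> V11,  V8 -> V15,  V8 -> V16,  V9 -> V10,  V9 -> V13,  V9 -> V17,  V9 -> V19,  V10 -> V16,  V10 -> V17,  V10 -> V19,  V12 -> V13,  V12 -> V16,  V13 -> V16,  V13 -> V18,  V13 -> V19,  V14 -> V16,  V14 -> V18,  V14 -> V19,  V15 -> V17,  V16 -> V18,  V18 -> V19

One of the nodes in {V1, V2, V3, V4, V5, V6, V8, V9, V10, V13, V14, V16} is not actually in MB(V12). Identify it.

V12 has parent V6.
V12's children: V13, V16.
Parents of each child, excluding V12:
  V13 also has parents V2, V4, V5, V9.
  V16 also has parents V1, V4, V8, V10, V13, V14.
MB(V12) = {V1, V2, V4, V5, V6, V8, V9, V10, V13, V14, V16}.
V3 is neither a parent, child, nor co-parent of V12, so it does not belong.

V3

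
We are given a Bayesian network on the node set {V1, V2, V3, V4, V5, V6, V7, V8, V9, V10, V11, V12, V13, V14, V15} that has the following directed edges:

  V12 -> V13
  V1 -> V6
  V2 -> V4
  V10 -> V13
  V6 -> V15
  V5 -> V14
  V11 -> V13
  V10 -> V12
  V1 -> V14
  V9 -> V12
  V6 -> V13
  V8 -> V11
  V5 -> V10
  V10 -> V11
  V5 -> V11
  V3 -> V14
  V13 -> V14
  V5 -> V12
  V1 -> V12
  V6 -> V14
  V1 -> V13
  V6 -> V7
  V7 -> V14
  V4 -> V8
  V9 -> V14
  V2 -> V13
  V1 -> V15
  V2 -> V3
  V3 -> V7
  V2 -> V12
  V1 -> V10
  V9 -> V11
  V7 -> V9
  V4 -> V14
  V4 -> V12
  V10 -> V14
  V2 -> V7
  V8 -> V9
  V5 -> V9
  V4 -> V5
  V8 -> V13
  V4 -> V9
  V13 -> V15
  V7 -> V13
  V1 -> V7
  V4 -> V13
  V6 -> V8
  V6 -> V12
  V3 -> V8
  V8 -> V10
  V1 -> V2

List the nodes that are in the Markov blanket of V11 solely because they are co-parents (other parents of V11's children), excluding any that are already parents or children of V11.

Children of V11: V13.
  V13 also has parents V1, V2, V4, V6, V7, V8, V10, V12.
Excluding nodes already adjacent to V11 (V5, V8, V9, V10, V13), the co-parent-only contribution is {V1, V2, V4, V6, V7, V12}.

{V1, V2, V4, V6, V7, V12}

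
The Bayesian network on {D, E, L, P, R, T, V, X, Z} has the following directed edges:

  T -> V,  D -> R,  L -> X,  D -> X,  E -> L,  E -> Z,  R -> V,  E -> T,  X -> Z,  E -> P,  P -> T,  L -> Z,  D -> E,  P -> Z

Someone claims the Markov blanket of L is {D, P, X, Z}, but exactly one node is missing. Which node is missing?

The Markov blanket of a node is its parents, its children, and the other parents of its children.
L has parent E.
L's children: X, Z.
Other parents of L's children:
  parents(X) \ {L} = {D}.
  parents(Z) \ {L} = {E, P, X}.
MB(L) = {D, E, P, X, Z}.
Comparing with the claimed set, E is missing.

E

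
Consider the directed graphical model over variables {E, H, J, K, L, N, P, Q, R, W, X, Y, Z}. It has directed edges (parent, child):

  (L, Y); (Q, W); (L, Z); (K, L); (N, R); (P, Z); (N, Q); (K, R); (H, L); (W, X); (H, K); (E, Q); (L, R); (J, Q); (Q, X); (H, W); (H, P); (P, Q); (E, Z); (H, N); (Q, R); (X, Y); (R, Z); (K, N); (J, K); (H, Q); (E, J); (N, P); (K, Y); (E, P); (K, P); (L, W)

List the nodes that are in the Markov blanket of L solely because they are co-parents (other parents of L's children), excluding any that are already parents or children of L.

Children of L: R, W, Y, Z.
  R: K, N, Q
  W: H, Q
  Y: K, X
  Z: E, P, R
Excluding nodes already adjacent to L (H, K, R, W, Y, Z), the co-parent-only contribution is {E, N, P, Q, X}.

{E, N, P, Q, X}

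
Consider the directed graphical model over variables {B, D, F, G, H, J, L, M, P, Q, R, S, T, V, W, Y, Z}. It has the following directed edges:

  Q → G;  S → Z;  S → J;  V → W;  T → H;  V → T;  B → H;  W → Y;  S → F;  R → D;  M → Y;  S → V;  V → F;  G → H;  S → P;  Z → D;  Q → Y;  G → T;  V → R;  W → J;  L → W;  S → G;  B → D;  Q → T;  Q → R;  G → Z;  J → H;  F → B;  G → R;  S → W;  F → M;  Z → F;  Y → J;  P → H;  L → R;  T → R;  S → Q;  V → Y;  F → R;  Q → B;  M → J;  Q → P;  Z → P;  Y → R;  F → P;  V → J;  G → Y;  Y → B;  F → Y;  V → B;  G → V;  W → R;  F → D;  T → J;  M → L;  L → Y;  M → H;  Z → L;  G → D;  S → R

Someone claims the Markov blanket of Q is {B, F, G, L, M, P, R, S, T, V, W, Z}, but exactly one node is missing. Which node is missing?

Q has parent S.
Q's children: B, G, P, R, T, Y.
Other parents of Q's children:
  parents(G) \ {Q} = {S}.
  P also has parents F, S, Z.
  T's other parents are G, V.
  parents(Y) \ {Q} = {F, G, L, M, V, W}.
  parents(R) \ {Q} = {F, G, L, S, T, V, W, Y}.
  parents(B) \ {Q} = {F, V, Y}.
MB(Q) = {B, F, G, L, M, P, R, S, T, V, W, Y, Z}.
Comparing with the claimed set, Y is missing.

Y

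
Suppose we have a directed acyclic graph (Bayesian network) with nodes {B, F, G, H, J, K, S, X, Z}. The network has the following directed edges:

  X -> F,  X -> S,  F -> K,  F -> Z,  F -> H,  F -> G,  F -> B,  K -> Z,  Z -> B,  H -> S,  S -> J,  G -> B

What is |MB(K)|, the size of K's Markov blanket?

Pa(K) = {F}.
Ch(K) = {Z}.
For each child, the remaining parents (spouses of K):
  Z: F
MB(K) = {F, Z}, which has 2 nodes.

2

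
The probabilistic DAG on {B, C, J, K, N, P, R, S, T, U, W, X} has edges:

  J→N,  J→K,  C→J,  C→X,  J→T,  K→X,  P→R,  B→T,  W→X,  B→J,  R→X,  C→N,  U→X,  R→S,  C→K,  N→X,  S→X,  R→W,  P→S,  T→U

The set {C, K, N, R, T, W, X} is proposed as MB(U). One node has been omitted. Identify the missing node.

Recall MB(v) = parents ∪ children ∪ spouses, where spouses are the other parents of v's children.
Pa(U) = {T}.
Ch(U) = {X}.
Co-parents of U (other parents of its children):
  X: C, K, N, R, S, W
MB(U) = {C, K, N, R, S, T, W, X}.
Comparing with the claimed set, S is missing.

S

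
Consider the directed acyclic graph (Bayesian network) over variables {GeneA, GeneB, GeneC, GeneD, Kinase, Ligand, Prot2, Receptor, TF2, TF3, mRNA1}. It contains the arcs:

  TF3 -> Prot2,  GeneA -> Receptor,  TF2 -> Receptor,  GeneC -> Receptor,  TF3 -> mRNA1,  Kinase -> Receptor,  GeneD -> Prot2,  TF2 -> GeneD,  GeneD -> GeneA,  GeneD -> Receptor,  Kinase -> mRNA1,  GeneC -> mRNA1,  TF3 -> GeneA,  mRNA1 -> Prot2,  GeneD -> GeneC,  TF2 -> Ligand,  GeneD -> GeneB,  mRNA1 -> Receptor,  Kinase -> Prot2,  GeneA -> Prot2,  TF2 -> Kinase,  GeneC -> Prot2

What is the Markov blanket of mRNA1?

{GeneA, GeneC, GeneD, Kinase, Prot2, Receptor, TF2, TF3}

The Markov blanket of a node is its parents, its children, and the other parents of its children.
Parents of mRNA1: GeneC, Kinase, TF3.
mRNA1's children: Prot2, Receptor.
Other parents of mRNA1's children:
  Receptor's other parents are GeneA, GeneC, GeneD, Kinase, TF2.
  Prot2 also has parents GeneA, GeneC, GeneD, Kinase, TF3.
MB(mRNA1) = {GeneA, GeneC, GeneD, Kinase, Prot2, Receptor, TF2, TF3}.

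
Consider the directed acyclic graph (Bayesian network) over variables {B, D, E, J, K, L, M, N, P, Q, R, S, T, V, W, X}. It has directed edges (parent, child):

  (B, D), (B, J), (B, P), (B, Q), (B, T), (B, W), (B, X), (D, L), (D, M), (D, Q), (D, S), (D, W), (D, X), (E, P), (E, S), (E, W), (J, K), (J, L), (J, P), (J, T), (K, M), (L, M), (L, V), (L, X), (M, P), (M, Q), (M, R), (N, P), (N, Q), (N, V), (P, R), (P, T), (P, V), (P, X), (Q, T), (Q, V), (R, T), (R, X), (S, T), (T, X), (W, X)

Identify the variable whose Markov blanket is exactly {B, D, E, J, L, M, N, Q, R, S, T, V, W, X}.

P

The target node must have every member of {B, D, E, J, L, M, N, Q, R, S, T, V, W, X} as a parent, child, or co-parent, and no others.
Parents of P: B, E, J, M, N; children: R, T, V, X; co-parents: B, D, J, L, M, N, Q, R, S, T, W.
These exactly cover the given set, so the node is P.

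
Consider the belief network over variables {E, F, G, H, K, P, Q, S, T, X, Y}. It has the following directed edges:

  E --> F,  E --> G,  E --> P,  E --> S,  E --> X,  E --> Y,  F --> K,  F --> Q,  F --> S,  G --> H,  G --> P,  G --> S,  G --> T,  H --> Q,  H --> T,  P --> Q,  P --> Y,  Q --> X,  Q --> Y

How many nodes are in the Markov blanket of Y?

3

Parents of Y: E, P, Q.
Ch(Y) = {}.
Y has no children, so there are no co-parents.
MB(Y) = {E, P, Q}, which has 3 nodes.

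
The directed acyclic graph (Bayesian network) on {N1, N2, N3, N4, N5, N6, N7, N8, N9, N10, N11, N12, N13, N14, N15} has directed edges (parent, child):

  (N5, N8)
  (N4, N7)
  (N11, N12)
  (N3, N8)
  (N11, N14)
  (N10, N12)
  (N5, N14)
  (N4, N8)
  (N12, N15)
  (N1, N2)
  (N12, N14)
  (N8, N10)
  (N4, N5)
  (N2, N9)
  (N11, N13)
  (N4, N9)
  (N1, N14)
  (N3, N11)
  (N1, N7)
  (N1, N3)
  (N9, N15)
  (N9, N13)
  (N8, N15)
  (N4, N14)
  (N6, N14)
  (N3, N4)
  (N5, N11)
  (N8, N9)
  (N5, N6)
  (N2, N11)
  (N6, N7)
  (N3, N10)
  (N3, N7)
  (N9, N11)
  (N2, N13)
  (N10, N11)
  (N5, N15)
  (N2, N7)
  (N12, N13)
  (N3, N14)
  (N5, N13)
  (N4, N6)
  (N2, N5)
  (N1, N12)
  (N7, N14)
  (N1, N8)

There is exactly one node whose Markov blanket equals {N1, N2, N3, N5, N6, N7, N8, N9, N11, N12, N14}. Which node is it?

The target node must have every member of {N1, N2, N3, N5, N6, N7, N8, N9, N11, N12, N14} as a parent, child, or co-parent, and no others.
Parents of N4: N3; children: N5, N6, N7, N8, N9, N14; co-parents: N1, N2, N3, N5, N6, N7, N8, N11, N12.
These exactly cover the given set, so the node is N4.

N4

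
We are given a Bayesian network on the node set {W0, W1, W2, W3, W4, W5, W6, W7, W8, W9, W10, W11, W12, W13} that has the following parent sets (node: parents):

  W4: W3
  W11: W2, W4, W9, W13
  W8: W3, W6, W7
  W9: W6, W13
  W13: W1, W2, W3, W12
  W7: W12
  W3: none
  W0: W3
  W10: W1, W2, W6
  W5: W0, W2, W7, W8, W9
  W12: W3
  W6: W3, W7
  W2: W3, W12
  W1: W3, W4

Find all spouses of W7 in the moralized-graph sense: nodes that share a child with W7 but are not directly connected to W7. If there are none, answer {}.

{W0, W2, W3, W9}

Children of W7: W5, W6, W8.
  parents(W6) \ {W7} = {W3}.
  parents(W8) \ {W7} = {W3, W6}.
  W5's other parents are W0, W2, W8, W9.
Excluding nodes already adjacent to W7 (W5, W6, W8, W12), the co-parent-only contribution is {W0, W2, W3, W9}.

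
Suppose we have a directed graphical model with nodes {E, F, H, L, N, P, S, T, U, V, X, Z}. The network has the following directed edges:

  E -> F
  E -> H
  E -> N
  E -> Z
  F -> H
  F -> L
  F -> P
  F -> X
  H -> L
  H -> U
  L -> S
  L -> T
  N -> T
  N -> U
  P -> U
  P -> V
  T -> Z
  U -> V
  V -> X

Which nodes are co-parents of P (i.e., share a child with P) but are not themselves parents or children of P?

Children of P: U, V.
  U's other parents are H, N.
  V also has parent U.
Excluding nodes already adjacent to P (F, U, V), the co-parent-only contribution is {H, N}.

{H, N}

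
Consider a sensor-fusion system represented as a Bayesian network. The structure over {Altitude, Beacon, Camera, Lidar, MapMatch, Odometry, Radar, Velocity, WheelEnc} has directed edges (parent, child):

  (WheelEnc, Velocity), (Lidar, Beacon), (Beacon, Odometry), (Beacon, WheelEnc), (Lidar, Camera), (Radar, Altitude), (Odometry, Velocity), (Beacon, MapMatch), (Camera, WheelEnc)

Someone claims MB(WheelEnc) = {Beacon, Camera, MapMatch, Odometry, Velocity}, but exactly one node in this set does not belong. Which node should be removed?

MapMatch

A node's Markov blanket = Pa ∪ Ch ∪ (parents of Ch other than the node itself).
WheelEnc has parents Beacon, Camera.
WheelEnc's children: Velocity.
Parents of each child, excluding WheelEnc:
  parents(Velocity) \ {WheelEnc} = {Odometry}.
MB(WheelEnc) = {Beacon, Camera, Odometry, Velocity}.
MapMatch is neither a parent, child, nor co-parent of WheelEnc, so it does not belong.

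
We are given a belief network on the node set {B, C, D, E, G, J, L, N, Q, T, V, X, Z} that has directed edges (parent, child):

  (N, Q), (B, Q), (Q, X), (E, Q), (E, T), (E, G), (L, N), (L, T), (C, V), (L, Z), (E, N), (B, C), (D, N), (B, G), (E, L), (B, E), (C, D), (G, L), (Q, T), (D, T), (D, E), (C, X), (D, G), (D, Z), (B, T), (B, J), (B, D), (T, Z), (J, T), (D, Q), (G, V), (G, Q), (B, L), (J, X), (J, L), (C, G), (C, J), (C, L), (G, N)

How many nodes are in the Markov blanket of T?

7

The Markov blanket of a node is its parents, its children, and the other parents of its children.
Pa(T) = {B, D, E, J, L, Q}.
Ch(T) = {Z}.
For each child, the remaining parents (spouses of T):
  Z: D, L
MB(T) = {B, D, E, J, L, Q, Z}, which has 7 nodes.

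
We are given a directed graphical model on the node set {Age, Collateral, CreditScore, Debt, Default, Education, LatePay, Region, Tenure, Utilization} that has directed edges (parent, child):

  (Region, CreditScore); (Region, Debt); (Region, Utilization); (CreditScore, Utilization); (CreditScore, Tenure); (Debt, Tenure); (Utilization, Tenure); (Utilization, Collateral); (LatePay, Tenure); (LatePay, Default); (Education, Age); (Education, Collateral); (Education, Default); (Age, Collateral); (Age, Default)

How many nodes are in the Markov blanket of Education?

5

By definition, MB(Education) is built from Education's parents, Education's children, and the co-parents of Education.
Education has no parents.
Ch(Education) = {Age, Collateral, Default}.
Other parents of Education's children:
  Age: —
  Collateral: Age, Utilization
  Default: Age, LatePay
MB(Education) = {Age, Collateral, Default, LatePay, Utilization}, which has 5 nodes.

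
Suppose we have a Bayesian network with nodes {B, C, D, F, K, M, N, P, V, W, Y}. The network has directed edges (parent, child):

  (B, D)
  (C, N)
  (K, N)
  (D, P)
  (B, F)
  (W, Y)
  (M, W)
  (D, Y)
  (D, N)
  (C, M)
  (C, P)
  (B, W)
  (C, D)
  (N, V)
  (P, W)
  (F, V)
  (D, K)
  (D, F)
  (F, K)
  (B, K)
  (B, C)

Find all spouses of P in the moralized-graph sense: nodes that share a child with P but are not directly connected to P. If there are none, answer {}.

{B, M}

Children of P: W.
  W's other parents are B, M.
Excluding nodes already adjacent to P (C, D, W), the co-parent-only contribution is {B, M}.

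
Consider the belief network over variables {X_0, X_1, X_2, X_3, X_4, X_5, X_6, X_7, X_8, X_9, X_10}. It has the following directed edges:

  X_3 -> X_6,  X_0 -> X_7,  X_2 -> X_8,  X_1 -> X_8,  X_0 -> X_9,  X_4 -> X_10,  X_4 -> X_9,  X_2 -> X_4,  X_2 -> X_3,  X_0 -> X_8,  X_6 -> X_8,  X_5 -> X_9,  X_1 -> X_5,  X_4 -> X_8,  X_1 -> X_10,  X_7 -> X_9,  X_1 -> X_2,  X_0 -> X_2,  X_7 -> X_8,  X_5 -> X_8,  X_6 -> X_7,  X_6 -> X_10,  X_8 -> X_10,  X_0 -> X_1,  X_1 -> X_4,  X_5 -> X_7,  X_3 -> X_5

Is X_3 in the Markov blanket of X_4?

A node's Markov blanket = Pa ∪ Ch ∪ (parents of Ch other than the node itself).
X_4 has parents X_1, X_2.
Ch(X_4) = {X_8, X_9, X_10}.
Co-parents of X_4 (other parents of its children):
  X_8: X_0, X_1, X_2, X_5, X_6, X_7
  X_9: X_0, X_5, X_7
  X_10: X_1, X_6, X_8
MB(X_4) = {X_0, X_1, X_2, X_5, X_6, X_7, X_8, X_9, X_10}; X_3 is not in this set.

No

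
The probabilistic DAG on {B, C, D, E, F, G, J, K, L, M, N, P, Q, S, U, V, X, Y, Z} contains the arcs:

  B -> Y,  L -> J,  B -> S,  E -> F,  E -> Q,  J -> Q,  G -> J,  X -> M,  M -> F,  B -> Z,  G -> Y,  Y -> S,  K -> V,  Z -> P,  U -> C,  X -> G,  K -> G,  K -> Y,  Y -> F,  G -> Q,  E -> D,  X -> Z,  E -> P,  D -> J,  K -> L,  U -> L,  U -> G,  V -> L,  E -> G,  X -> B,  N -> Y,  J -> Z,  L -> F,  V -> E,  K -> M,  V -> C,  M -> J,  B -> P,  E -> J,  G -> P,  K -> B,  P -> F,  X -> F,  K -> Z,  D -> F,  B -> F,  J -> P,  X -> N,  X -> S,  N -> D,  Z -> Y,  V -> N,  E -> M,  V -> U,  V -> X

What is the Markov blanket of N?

{B, D, E, G, K, V, X, Y, Z}

Pa(N) = {V, X}.
Ch(N) = {D, Y}.
Parents of each child, excluding N:
  parents(D) \ {N} = {E}.
  Y also has parents B, G, K, Z.
So the Markov blanket of N is {B, D, E, G, K, V, X, Y, Z}.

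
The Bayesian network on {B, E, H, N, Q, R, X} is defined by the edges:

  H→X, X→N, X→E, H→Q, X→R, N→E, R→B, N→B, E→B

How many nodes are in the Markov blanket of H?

2

Recall MB(v) = parents ∪ children ∪ spouses, where spouses are the other parents of v's children.
Children of H: Q, X.
H's parents: none.
For each child, the remaining parents (spouses of H):
  X: no additional parents.
  Q has no other parent.
MB(H) = {Q, X}, which has 2 nodes.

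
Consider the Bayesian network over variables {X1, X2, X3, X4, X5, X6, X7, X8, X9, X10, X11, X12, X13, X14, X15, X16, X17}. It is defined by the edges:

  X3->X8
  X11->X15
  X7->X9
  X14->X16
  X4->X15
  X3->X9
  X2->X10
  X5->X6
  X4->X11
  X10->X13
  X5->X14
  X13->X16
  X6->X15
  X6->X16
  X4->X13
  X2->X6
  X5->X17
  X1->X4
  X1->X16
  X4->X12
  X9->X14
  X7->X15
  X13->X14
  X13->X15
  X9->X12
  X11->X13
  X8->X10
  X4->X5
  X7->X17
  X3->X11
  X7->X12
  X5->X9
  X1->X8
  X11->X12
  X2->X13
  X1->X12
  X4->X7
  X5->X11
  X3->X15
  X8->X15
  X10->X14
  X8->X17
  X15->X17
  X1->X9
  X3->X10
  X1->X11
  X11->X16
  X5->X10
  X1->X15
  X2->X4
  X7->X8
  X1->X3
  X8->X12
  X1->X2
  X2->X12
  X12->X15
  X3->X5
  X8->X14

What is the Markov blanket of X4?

{X1, X2, X3, X5, X6, X7, X8, X9, X10, X11, X12, X13, X15}

A node's Markov blanket = Pa ∪ Ch ∪ (parents of Ch other than the node itself).
Pa(X4) = {X1, X2}.
X4 has children X5, X7, X11, X12, X13, X15.
For each child, the remaining parents (spouses of X4):
  X5's other parent is X3.
  X7 has no other parent.
  X11 also has parents X1, X3, X5.
  parents(X12) \ {X4} = {X1, X2, X7, X8, X9, X11}.
  X13 also has parents X2, X10, X11.
  X15's other parents are X1, X3, X6, X7, X8, X11, X12, X13.
MB(X4) = {X1, X2, X3, X5, X6, X7, X8, X9, X10, X11, X12, X13, X15}.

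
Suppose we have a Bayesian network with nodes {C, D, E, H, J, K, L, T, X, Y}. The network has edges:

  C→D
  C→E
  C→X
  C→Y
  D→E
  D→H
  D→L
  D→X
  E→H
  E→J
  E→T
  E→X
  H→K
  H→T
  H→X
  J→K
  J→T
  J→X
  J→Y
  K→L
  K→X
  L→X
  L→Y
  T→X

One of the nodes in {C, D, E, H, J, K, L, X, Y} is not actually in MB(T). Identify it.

By definition, MB(T) is built from T's parents, T's children, and the co-parents of T.
Pa(T) = {E, H, J}.
Ch(T) = {X}.
Other parents of T's children:
  X: C, D, E, H, J, K, L
MB(T) = {C, D, E, H, J, K, L, X}.
Y is neither a parent, child, nor co-parent of T, so it does not belong.

Y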